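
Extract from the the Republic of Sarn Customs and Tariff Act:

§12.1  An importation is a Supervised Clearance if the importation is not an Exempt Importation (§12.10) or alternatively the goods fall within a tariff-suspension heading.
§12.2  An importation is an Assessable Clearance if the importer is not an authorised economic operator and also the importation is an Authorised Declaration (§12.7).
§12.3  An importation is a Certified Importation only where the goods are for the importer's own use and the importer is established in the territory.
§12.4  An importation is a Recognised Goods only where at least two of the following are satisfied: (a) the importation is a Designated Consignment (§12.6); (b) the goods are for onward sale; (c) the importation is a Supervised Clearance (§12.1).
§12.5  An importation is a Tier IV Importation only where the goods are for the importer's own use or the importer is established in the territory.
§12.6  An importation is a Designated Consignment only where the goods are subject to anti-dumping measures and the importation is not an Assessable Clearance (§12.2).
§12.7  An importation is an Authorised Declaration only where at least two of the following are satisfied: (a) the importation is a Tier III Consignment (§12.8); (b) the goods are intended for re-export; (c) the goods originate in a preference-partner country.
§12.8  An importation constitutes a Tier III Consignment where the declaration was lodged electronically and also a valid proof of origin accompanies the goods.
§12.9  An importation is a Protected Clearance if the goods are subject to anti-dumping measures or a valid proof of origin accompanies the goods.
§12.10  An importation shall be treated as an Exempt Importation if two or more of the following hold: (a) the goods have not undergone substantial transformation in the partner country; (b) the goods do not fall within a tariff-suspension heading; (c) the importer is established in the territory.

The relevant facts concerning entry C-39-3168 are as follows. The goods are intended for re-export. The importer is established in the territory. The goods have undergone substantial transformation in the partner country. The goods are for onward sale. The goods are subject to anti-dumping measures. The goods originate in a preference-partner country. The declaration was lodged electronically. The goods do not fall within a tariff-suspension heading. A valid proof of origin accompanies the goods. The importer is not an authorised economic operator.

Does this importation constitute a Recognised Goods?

Under §12.8: the declaration was lodged electronically? yes; and a valid proof of origin accompanies the goods? yes. So the importation is a Tier III Consignment.
Under §12.7: Tier III Consignment (§12.8)? yes; the goods are intended for re-export? yes; the goods originate in a preference-partner country? yes — 3 of 3 hold (need ≥2) → satisfied.
Under §12.2: the importer is not an authorised economic operator? yes; and Authorised Declaration (§12.7)? yes. So the importation is an Assessable Clearance.
Under §12.6: the goods are subject to anti-dumping measures? yes; and not an Assessable Clearance (§12.2)? no. So the importation is not a Designated Consignment.
Under §12.10: the goods have not undergone substantial transformation in the partner country? no; the goods do not fall within a tariff-suspension heading? yes; the importer is established in the territory? yes — 2 of 3 hold (need ≥2) → satisfied.
Under §12.1: not an Exempt Importation (§12.10)? no; or the goods fall within a tariff-suspension heading? no. So the importation is not a Supervised Clearance.
Under §12.4: Designated Consignment (§12.6)? no; the goods are for onward sale? yes; Supervised Clearance (§12.1)? no — 1 of 3 hold (need ≥2) → not satisfied.

No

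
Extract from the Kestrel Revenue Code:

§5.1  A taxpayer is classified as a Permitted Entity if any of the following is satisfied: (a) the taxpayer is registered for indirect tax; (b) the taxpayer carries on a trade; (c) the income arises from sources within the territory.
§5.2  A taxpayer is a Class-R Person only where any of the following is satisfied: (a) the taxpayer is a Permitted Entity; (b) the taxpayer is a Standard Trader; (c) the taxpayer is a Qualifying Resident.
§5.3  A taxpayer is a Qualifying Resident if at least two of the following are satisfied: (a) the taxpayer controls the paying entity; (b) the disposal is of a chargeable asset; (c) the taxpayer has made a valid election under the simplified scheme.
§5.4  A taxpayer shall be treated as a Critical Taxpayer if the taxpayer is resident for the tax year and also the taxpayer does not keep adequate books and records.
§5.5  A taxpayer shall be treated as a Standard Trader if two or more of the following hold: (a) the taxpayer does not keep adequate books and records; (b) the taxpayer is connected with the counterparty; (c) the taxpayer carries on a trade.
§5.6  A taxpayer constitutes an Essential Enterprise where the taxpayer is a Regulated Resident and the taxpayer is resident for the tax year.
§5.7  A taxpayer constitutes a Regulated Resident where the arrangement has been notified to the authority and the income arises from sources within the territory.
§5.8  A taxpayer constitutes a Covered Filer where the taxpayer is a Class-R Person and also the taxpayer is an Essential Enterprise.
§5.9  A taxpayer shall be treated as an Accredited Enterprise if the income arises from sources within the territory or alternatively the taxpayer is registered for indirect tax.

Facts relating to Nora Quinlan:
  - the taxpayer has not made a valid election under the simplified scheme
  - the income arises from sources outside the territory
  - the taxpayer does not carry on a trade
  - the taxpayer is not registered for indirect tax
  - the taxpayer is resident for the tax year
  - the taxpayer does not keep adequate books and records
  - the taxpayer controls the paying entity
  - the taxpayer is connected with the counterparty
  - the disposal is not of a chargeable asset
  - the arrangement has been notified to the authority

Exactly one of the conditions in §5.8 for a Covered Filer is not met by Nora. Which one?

Essential Enterprise

§5.1 — Permitted Entity: [the taxpayer is registered for indirect tax? no] OR [the taxpayer carries on a trade? no] OR [the income arises from sources within the territory? no] → not satisfied.
§5.5 — Standard Trader: the taxpayer does not keep adequate books and records? yes; the taxpayer is connected with the counterparty? yes; the taxpayer carries on a trade? no — 2 of 3 hold (need ≥2) → satisfied.
§5.3 — Qualifying Resident: the taxpayer controls the paying entity? yes; the disposal is of a chargeable asset? no; the taxpayer has made a valid election under the simplified scheme? no — 1 of 3 hold (need ≥2) → not satisfied.
§5.2 — Class-R Person: [Permitted Entity (§5.1)? no] OR [Standard Trader (§5.5)? yes] OR [Qualifying Resident (§5.3)? no] → satisfied.
§5.7 — Regulated Resident: [the arrangement has been notified to the authority? yes] AND [the income arises from sources within the territory? no] → not satisfied.
§5.6 — Essential Enterprise: [Regulated Resident (§5.7)? no] AND [the taxpayer is resident for the tax year? yes] → not satisfied.
§5.8 — Covered Filer: [Class-R Person (§5.2)? yes] AND [Essential Enterprise (§5.6)? no] → not satisfied.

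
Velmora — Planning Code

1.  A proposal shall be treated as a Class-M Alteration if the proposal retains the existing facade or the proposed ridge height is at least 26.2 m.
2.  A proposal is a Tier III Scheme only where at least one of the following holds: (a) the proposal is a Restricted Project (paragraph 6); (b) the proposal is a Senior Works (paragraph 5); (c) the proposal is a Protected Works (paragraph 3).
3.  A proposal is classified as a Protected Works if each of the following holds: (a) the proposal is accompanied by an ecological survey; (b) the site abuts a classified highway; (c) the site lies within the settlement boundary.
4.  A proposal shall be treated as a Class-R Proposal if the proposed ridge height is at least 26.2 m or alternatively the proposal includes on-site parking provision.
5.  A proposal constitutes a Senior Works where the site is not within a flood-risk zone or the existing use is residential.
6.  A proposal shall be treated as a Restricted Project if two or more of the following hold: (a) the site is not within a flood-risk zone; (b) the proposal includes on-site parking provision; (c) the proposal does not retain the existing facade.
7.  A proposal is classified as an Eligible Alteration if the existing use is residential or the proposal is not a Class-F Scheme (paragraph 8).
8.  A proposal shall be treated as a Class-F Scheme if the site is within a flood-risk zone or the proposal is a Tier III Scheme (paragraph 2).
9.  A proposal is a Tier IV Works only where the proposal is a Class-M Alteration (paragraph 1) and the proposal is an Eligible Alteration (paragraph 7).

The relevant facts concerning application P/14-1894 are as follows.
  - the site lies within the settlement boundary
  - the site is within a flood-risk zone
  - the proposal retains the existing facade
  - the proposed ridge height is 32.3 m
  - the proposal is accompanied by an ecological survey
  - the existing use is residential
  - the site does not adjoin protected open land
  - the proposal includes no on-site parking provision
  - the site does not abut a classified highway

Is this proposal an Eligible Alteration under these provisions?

paragraph 6 — Restricted Project: the site is not within a flood-risk zone? no; the proposal includes on-site parking provision? no; the proposal does not retain the existing facade? no — 0 of 3 hold (need ≥2) → not satisfied.
paragraph 5 — Senior Works: [the site is not within a flood-risk zone? no] OR [the existing use is residential? yes] → satisfied.
paragraph 3 — Protected Works: [the proposal is accompanied by an ecological survey? yes] AND [the site abuts a classified highway? no] AND [the site lies within the settlement boundary? yes] → not satisfied.
paragraph 2 — Tier III Scheme: [Restricted Project (paragraph 6)? no] OR [Senior Works (paragraph 5)? yes] OR [Protected Works (paragraph 3)? no] → satisfied.
paragraph 8 — Class-F Scheme: [the site is within a flood-risk zone? yes] OR [Tier III Scheme (paragraph 2)? yes] → satisfied.
paragraph 7 — Eligible Alteration: [the existing use is residential? yes] OR [not a Class-F Scheme (paragraph 8)? no] → satisfied.

Yes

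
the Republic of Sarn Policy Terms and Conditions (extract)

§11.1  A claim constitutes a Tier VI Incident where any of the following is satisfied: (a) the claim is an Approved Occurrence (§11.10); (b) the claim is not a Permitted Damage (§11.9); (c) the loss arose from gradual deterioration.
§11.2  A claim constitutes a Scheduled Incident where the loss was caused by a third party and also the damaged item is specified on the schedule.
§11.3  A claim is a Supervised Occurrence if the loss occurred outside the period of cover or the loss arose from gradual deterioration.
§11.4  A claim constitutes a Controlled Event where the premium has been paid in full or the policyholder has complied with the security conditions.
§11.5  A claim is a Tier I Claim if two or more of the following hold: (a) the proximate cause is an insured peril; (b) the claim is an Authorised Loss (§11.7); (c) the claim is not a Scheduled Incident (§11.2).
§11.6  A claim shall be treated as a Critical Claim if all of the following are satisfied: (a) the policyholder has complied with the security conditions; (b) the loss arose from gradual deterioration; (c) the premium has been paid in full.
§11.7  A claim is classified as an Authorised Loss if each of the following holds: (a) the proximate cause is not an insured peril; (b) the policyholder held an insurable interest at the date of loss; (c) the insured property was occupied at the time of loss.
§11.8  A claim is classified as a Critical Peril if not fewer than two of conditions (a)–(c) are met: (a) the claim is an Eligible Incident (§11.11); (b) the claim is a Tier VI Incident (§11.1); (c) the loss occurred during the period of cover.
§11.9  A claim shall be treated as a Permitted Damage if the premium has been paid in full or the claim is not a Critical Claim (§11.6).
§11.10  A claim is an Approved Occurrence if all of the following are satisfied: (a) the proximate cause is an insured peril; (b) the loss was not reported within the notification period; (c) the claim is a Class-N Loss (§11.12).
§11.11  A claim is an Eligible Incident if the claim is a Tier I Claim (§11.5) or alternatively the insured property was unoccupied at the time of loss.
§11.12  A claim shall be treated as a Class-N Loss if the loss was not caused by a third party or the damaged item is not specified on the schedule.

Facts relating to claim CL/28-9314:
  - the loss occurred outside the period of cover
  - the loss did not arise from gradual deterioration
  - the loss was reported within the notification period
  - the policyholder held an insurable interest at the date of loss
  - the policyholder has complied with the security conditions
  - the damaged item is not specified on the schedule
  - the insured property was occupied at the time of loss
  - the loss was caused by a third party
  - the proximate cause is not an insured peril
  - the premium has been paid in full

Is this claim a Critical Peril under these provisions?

No

§11.7 — Authorised Loss: [the proximate cause is not an insured peril? yes] AND [the policyholder held an insurable interest at the date of loss? yes] AND [the insured property was occupied at the time of loss? yes] → satisfied.
§11.2 — Scheduled Incident: [the loss was caused by a third party? yes] AND [the damaged item is specified on the schedule? no] → not satisfied.
§11.5 — Tier I Claim: the proximate cause is an insured peril? no; Authorised Loss (§11.7)? yes; not a Scheduled Incident (§11.2)? yes — 2 of 3 hold (need ≥2) → satisfied.
§11.11 — Eligible Incident: [Tier I Claim (§11.5)? yes] OR [the insured property was unoccupied at the time of loss? no] → satisfied.
§11.12 — Class-N Loss: [the loss was not caused by a third party? no] OR [the damaged item is not specified on the schedule? yes] → satisfied.
§11.10 — Approved Occurrence: [the proximate cause is an insured peril? no] AND [the loss was not reported within the notification period? no] AND [Class-N Loss (§11.12)? yes] → not satisfied.
§11.6 — Critical Claim: [the policyholder has complied with the security conditions? yes] AND [the loss arose from gradual deterioration? no] AND [the premium has been paid in full? yes] → not satisfied.
§11.9 — Permitted Damage: [the premium has been paid in full? yes] OR [not a Critical Claim (§11.6)? yes] → satisfied.
§11.1 — Tier VI Incident: [Approved Occurrence (§11.10)? no] OR [not a Permitted Damage (§11.9)? no] OR [the loss arose from gradual deterioration? no] → not satisfied.
§11.8 — Critical Peril: Eligible Incident (§11.11)? yes; Tier VI Incident (§11.1)? no; the loss occurred during the period of cover? no — 1 of 3 hold (need ≥2) → not satisfied.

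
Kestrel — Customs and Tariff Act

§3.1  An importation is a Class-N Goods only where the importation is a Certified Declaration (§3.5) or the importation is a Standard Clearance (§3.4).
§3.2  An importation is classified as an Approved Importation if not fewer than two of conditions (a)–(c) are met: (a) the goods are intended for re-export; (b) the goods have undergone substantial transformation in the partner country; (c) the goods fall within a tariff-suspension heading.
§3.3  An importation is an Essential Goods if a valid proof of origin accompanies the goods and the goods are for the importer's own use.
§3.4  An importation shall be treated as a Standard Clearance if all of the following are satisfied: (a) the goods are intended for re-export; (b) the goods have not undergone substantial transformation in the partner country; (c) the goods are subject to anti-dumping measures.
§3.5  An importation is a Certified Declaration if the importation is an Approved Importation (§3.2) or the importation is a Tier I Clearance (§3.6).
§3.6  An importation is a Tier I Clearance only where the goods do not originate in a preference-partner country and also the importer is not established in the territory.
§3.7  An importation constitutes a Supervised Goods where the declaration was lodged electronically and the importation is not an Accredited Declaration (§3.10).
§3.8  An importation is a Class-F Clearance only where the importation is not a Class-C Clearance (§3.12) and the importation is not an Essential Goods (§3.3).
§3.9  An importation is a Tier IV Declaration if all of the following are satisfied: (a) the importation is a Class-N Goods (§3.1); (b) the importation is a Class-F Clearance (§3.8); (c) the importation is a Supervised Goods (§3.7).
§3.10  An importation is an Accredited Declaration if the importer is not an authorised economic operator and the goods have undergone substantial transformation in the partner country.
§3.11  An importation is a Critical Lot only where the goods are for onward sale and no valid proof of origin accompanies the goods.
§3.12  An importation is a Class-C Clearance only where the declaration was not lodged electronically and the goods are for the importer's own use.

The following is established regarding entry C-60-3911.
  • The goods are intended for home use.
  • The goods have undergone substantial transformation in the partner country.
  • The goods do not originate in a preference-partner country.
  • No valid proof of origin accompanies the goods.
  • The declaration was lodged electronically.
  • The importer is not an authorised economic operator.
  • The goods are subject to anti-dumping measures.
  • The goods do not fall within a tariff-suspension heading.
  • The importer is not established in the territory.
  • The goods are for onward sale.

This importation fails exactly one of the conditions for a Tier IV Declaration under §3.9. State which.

Supervised Goods

§3.2 — Approved Importation: the goods are intended for re-export? no; the goods have undergone substantial transformation in the partner country? yes; the goods fall within a tariff-suspension heading? no — 1 of 3 hold (need ≥2) → not satisfied.
§3.6 — Tier I Clearance: [the goods do not originate in a preference-partner country? yes] AND [the importer is not established in the territory? yes] → satisfied.
§3.5 — Certified Declaration: [Approved Importation (§3.2)? no] OR [Tier I Clearance (§3.6)? yes] → satisfied.
§3.4 — Standard Clearance: [the goods are intended for re-export? no] AND [the goods have not undergone substantial transformation in the partner country? no] AND [the goods are subject to anti-dumping measures? yes] → not satisfied.
§3.1 — Class-N Goods: [Certified Declaration (§3.5)? yes] OR [Standard Clearance (§3.4)? no] → satisfied.
§3.12 — Class-C Clearance: [the declaration was not lodged electronically? no] AND [the goods are for the importer's own use? no] → not satisfied.
§3.3 — Essential Goods: [a valid proof of origin accompanies the goods? no] AND [the goods are for the importer's own use? no] → not satisfied.
§3.8 — Class-F Clearance: [not a Class-C Clearance (§3.12)? yes] AND [not an Essential Goods (§3.3)? yes] → satisfied.
§3.10 — Accredited Declaration: [the importer is not an authorised economic operator? yes] AND [the goods have undergone substantial transformation in the partner country? yes] → satisfied.
§3.7 — Supervised Goods: [the declaration was lodged electronically? yes] AND [not an Accredited Declaration (§3.10)? no] → not satisfied.
§3.9 — Tier IV Declaration: [Class-N Goods (§3.1)? yes] AND [Class-F Clearance (§3.8)? yes] AND [Supervised Goods (§3.7)? no] → not satisfied.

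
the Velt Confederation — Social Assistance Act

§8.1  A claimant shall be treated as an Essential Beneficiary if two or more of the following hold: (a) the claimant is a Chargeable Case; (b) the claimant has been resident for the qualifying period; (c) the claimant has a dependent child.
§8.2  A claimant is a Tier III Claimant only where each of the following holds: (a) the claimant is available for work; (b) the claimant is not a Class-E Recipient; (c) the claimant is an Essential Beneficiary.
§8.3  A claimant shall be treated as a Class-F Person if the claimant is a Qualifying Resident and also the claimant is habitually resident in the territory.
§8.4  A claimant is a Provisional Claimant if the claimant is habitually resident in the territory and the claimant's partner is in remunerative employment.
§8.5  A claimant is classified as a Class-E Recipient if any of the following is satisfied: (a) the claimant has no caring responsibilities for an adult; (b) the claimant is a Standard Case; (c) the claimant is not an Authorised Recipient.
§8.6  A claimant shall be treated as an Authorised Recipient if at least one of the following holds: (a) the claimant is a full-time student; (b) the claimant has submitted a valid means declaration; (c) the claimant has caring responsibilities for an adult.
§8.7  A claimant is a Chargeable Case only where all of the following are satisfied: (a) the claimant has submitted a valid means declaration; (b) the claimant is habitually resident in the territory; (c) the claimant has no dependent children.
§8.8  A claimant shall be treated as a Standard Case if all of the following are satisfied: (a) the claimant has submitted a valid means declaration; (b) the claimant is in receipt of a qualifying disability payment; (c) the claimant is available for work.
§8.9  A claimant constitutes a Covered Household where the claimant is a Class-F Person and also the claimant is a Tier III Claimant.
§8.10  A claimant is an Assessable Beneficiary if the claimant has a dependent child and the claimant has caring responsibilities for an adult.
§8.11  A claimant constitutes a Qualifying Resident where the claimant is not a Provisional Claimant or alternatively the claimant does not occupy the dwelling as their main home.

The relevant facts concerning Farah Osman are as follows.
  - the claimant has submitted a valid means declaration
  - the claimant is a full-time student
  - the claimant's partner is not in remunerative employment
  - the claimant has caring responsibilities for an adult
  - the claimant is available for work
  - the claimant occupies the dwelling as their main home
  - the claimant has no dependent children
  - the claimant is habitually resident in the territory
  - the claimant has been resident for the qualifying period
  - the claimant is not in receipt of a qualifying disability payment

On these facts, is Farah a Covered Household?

Under §8.4: the claimant is habitually resident in the territory? yes; and the claimant's partner is in remunerative employment? no. So the claimant is not a Provisional Claimant.
Under §8.11: not a Provisional Claimant (§8.4)? yes; or the claimant does not occupy the dwelling as their main home? no. So the claimant is a Qualifying Resident.
Under §8.3: Qualifying Resident (§8.11)? yes; and the claimant is habitually resident in the territory? yes. So the claimant is a Class-F Person.
Under §8.8: the claimant has submitted a valid means declaration? yes; and the claimant is in receipt of a qualifying disability payment? no; and the claimant is available for work? yes. So the claimant is not a Standard Case.
Under §8.6: the claimant is a full-time student? yes; or the claimant has submitted a valid means declaration? yes; or the claimant has caring responsibilities for an adult? yes. So the claimant is an Authorised Recipient.
Under §8.5: the claimant has no caring responsibilities for an adult? no; or Standard Case (§8.8)? no; or not an Authorised Recipient (§8.6)? no. So the claimant is not a Class-E Recipient.
Under §8.7: the claimant has submitted a valid means declaration? yes; and the claimant is habitually resident in the territory? yes; and the claimant has no dependent children? yes. So the claimant is a Chargeable Case.
Under §8.1: Chargeable Case (§8.7)? yes; the claimant has been resident for the qualifying period? yes; the claimant has a dependent child? no — 2 of 3 hold (need ≥2) → satisfied.
Under §8.2: the claimant is available for work? yes; and not a Class-E Recipient (§8.5)? yes; and Essential Beneficiary (§8.1)? yes. So the claimant is a Tier III Claimant.
Under §8.9: Class-F Person (§8.3)? yes; and Tier III Claimant (§8.2)? yes. So the claimant is a Covered Household.

Yes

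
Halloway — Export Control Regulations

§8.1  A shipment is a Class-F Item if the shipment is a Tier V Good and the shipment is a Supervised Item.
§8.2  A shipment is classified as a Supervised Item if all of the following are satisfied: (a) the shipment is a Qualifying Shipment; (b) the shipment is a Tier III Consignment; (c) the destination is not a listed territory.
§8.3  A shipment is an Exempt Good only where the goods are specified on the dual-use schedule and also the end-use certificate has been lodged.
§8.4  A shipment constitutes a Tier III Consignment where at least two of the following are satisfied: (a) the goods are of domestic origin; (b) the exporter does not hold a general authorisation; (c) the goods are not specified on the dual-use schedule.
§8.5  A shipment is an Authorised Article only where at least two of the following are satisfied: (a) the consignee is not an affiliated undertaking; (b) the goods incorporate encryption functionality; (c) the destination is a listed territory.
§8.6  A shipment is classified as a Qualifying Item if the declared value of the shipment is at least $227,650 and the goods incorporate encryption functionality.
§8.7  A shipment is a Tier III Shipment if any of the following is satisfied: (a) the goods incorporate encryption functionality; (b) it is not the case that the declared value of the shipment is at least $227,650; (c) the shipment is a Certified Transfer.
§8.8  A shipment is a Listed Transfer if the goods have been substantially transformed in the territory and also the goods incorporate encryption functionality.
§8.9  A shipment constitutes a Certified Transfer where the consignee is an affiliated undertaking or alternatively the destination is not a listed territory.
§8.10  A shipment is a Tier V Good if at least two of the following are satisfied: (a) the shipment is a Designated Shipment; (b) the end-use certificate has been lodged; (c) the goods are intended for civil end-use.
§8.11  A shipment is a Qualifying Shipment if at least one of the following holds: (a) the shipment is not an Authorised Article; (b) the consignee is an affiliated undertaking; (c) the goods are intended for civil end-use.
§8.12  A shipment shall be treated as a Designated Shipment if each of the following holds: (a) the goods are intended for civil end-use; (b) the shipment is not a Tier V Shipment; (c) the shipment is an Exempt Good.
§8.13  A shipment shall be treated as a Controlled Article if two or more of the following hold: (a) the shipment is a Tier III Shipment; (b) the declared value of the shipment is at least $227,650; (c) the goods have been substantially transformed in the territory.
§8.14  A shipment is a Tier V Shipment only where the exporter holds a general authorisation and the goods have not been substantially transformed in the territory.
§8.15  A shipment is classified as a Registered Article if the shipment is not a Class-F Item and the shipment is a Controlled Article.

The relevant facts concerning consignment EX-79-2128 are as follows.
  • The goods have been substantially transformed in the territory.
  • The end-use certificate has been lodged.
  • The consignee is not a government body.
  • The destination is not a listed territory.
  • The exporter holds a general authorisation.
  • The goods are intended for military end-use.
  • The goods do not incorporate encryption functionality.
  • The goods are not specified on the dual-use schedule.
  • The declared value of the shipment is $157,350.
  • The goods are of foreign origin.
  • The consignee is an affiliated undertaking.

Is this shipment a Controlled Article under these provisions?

Yes

§8.9 — Certified Transfer: [the consignee is an affiliated undertaking? yes] OR [the destination is not a listed territory? yes] → satisfied.
§8.7 — Tier III Shipment: [the goods incorporate encryption functionality? no] OR [declared value of the shipment: $157,350 ≥ $227,650? no, so negated condition yes] OR [Certified Transfer (§8.9)? yes] → satisfied.
§8.13 — Controlled Article: Tier III Shipment (§8.7)? yes; declared value of the shipment: $157,350 ≥ $227,650? no; the goods have been substantially transformed in the territory? yes — 2 of 3 hold (need ≥2) → satisfied.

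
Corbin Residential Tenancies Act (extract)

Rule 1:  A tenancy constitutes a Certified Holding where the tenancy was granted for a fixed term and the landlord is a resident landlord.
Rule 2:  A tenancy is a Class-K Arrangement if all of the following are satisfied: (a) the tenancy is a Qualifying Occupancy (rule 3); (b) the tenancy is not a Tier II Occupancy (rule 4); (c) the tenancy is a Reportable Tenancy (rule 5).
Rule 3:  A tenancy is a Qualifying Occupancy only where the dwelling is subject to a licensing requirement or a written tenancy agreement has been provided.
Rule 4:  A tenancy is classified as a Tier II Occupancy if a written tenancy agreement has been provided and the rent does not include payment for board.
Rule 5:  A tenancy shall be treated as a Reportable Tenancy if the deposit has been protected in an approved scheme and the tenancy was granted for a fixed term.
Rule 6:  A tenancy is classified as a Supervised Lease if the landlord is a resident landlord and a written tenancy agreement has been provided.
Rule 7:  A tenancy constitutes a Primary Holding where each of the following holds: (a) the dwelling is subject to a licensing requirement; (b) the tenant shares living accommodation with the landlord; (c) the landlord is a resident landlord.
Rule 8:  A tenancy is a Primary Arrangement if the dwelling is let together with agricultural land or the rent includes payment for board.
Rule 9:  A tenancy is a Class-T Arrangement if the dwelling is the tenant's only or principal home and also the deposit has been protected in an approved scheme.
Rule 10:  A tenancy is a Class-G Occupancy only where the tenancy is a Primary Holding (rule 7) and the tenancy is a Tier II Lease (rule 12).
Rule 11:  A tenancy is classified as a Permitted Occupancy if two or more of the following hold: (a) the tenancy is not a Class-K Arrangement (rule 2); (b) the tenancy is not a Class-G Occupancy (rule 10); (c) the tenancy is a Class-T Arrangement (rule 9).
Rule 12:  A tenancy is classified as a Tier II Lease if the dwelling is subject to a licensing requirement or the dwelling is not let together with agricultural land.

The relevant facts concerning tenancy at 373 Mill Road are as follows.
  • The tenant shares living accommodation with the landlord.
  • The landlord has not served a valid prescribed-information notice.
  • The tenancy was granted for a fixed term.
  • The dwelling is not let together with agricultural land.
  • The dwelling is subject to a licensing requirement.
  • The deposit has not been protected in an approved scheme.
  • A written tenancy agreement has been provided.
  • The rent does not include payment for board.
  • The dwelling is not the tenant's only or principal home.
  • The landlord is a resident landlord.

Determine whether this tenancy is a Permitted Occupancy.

Under rule 3: the dwelling is subject to a licensing requirement? yes; or a written tenancy agreement has been provided? yes. So the tenancy is a Qualifying Occupancy.
Under rule 4: a written tenancy agreement has been provided? yes; and the rent does not include payment for board? yes. So the tenancy is a Tier II Occupancy.
Under rule 5: the deposit has been protected in an approved scheme? no; and the tenancy was granted for a fixed term? yes. So the tenancy is not a Reportable Tenancy.
Under rule 2: Qualifying Occupancy (rule 3)? yes; and not a Tier II Occupancy (rule 4)? no; and Reportable Tenancy (rule 5)? no. So the tenancy is not a Class-K Arrangement.
Under rule 7: the dwelling is subject to a licensing requirement? yes; and the tenant shares living accommodation with the landlord? yes; and the landlord is a resident landlord? yes. So the tenancy is a Primary Holding.
Under rule 12: the dwelling is subject to a licensing requirement? yes; or the dwelling is not let together with agricultural land? yes. So the tenancy is a Tier II Lease.
Under rule 10: Primary Holding (rule 7)? yes; and Tier II Lease (rule 12)? yes. So the tenancy is a Class-G Occupancy.
Under rule 9: the dwelling is the tenant's only or principal home? no; and the deposit has been protected in an approved scheme? no. So the tenancy is not a Class-T Arrangement.
Under rule 11: not a Class-K Arrangement (rule 2)? yes; not a Class-G Occupancy (rule 10)? no; Class-T Arrangement (rule 9)? no — 1 of 3 hold (need ≥2) → not satisfied.

No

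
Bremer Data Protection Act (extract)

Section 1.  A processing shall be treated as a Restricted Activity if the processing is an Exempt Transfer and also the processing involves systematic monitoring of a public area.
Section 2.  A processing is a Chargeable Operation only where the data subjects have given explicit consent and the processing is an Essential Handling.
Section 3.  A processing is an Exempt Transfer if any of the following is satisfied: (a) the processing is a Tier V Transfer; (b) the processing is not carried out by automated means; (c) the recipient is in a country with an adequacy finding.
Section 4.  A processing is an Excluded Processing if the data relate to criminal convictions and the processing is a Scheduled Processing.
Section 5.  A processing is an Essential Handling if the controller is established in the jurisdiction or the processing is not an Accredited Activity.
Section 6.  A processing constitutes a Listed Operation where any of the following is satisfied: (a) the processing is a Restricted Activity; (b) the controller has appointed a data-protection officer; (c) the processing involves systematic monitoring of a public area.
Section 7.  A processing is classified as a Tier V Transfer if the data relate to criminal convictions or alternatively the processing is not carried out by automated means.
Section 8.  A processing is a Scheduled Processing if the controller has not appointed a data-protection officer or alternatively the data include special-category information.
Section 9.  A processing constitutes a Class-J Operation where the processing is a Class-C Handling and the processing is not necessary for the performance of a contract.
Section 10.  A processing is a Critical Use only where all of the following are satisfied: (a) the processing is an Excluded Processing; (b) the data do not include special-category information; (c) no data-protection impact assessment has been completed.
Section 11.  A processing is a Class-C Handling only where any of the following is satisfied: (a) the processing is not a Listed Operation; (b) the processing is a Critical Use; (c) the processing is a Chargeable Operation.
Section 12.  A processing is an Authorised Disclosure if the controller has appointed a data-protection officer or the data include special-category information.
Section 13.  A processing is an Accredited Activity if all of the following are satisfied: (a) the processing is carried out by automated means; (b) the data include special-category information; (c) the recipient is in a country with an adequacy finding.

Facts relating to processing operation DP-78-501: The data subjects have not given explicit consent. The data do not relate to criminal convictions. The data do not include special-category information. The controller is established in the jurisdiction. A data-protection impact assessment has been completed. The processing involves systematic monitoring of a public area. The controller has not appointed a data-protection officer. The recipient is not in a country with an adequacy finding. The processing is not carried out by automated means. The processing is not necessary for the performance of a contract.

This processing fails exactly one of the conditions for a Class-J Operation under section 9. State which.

section 7 — Tier V Transfer: [the data relate to criminal convictions? no] OR [the processing is not carried out by automated means? yes] → satisfied.
section 3 — Exempt Transfer: [Tier V Transfer (section 7)? yes] OR [the processing is not carried out by automated means? yes] OR [the recipient is in a country with an adequacy finding? no] → satisfied.
section 1 — Restricted Activity: [Exempt Transfer (section 3)? yes] AND [the processing involves systematic monitoring of a public area? yes] → satisfied.
section 6 — Listed Operation: [Restricted Activity (section 1)? yes] OR [the controller has appointed a data-protection officer? no] OR [the processing involves systematic monitoring of a public area? yes] → satisfied.
section 8 — Scheduled Processing: [the controller has not appointed a data-protection officer? yes] OR [the data include special-category information? no] → satisfied.
section 4 — Excluded Processing: [the data relate to criminal convictions? no] AND [Scheduled Processing (section 8)? yes] → not satisfied.
section 10 — Critical Use: [Excluded Processing (section 4)? no] AND [the data do not include special-category information? yes] AND [no data-protection impact assessment has been completed? no] → not satisfied.
section 13 — Accredited Activity: [the processing is carried out by automated means? no] AND [the data include special-category information? no] AND [the recipient is in a country with an adequacy finding? no] → not satisfied.
section 5 — Essential Handling: [the controller is established in the jurisdiction? yes] OR [not an Accredited Activity (section 13)? yes] → satisfied.
section 2 — Chargeable Operation: [the data subjects have given explicit consent? no] AND [Essential Handling (section 5)? yes] → not satisfied.
section 11 — Class-C Handling: [not a Listed Operation (section 6)? no] OR [Critical Use (section 10)? no] OR [Chargeable Operation (section 2)? no] → not satisfied.
section 9 — Class-J Operation: [Class-C Handling (section 11)? no] AND [the processing is not necessary for the performance of a contract? yes] → not satisfied.

Class-C Handling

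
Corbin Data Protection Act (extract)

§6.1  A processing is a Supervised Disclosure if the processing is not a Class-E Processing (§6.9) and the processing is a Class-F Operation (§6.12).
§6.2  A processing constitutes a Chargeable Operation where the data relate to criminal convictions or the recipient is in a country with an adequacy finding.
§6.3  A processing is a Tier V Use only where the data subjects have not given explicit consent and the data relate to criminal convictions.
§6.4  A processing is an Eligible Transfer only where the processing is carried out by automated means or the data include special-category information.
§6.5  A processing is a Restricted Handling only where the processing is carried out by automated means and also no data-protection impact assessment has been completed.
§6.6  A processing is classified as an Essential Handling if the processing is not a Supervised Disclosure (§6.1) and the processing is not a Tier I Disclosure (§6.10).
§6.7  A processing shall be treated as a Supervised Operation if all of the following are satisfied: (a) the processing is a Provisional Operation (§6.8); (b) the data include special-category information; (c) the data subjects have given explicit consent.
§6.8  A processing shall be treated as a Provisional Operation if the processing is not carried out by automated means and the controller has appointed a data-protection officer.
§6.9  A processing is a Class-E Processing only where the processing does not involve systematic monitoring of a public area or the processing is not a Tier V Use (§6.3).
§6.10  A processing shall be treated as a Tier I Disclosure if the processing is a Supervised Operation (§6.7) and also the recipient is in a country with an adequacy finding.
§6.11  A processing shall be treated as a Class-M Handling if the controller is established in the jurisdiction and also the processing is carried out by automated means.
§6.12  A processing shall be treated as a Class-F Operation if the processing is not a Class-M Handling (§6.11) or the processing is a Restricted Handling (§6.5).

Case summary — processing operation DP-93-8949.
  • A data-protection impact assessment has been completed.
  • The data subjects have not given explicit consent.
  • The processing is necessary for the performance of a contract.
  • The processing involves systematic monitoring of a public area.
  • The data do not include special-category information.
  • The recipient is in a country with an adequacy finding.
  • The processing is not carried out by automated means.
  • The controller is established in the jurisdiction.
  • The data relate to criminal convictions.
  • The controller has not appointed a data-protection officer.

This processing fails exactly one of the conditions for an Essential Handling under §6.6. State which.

§6.3 — Tier V Use: [the data subjects have not given explicit consent? yes] AND [the data relate to criminal convictions? yes] → satisfied.
§6.9 — Class-E Processing: [the processing does not involve systematic monitoring of a public area? no] OR [not a Tier V Use (§6.3)? no] → not satisfied.
§6.11 — Class-M Handling: [the controller is established in the jurisdiction? yes] AND [the processing is carried out by automated means? no] → not satisfied.
§6.5 — Restricted Handling: [the processing is carried out by automated means? no] AND [no data-protection impact assessment has been completed? no] → not satisfied.
§6.12 — Class-F Operation: [not a Class-M Handling (§6.11)? yes] OR [Restricted Handling (§6.5)? no] → satisfied.
§6.1 — Supervised Disclosure: [not a Class-E Processing (§6.9)? yes] AND [Class-F Operation (§6.12)? yes] → satisfied.
§6.8 — Provisional Operation: [the processing is not carried out by automated means? yes] AND [the controller has appointed a data-protection officer? no] → not satisfied.
§6.7 — Supervised Operation: [Provisional Operation (§6.8)? no] AND [the data include special-category information? no] AND [the data subjects have given explicit consent? no] → not satisfied.
§6.10 — Tier I Disclosure: [Supervised Operation (§6.7)? no] AND [the recipient is in a country with an adequacy finding? yes] → not satisfied.
§6.6 — Essential Handling: [not a Supervised Disclosure (§6.1)? no] AND [not a Tier I Disclosure (§6.10)? yes] → not satisfied.

Supervised Disclosure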